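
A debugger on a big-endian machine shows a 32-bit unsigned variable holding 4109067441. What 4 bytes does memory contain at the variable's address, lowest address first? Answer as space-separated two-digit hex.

F4 EB 64 B1

4109067441 in hexadecimal, padded to 32 bits, is 0xF4EB64B1.
Split into bytes (most-significant first): F4 EB 64 B1.
Big-endian: lowest address holds the most-significant byte.
So the memory order matches the most-significant-first order: F4 EB 64 B1.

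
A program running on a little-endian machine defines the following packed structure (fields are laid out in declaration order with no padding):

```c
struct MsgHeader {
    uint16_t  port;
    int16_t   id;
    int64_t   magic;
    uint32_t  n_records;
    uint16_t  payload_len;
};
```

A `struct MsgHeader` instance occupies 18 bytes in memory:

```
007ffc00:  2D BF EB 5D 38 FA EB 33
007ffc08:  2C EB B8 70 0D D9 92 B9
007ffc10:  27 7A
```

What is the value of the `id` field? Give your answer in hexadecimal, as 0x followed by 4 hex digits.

`id` follows `port` (2 bytes), so it starts at byte offset 2 and occupies 2 bytes.
Bytes at offsets 2..3: EB 5D.
Little-endian: lowest address holds the least-significant byte.
Reassemble most-significant byte first: 5D EB → 0x5DEB.

0x5DEB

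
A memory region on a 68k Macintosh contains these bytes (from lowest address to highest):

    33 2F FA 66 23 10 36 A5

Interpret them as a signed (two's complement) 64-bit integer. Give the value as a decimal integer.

3688441936421598885

In big-endian order the high byte comes first in memory.
The bytes are already most-significant first: 0x332FFA66231036A5.
0x332FFA66231036A5 = 3688441936421598885.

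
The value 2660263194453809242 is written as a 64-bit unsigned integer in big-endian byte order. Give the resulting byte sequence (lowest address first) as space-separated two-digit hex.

2660263194453809242 in hexadecimal, padded to 64 bits, is 0x24EB2747DA77185A.
Split into bytes (most-significant first): 24 EB 27 47 DA 77 18 5A.
In big-endian order the high byte comes first in memory.
So the memory order matches the most-significant-first order: 24 EB 27 47 DA 77 18 5A.

24 EB 27 47 DA 77 18 5A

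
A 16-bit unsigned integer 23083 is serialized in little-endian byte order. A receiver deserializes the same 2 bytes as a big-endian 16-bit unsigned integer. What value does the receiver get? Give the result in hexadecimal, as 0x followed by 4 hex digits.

23083 in 16-bit hexadecimal is 0x5A2B.
Stored little-endian, the bytes at ascending addresses are 2B 5A.
Read back as big-endian, the last byte is least significant, giving 0x2B5A.

0x2B5A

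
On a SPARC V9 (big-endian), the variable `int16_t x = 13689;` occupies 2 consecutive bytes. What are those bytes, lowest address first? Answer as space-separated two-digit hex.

35 79

13689 in hexadecimal, padded to 16 bits, is 0x3579.
Split into bytes (most-significant first): 35 79.
In big-endian order the high byte comes first in memory.
So the memory order matches the most-significant-first order: 35 79.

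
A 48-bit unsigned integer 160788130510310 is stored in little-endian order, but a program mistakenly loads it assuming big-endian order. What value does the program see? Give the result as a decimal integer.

253117042474130

160788130510310 in 48-bit hexadecimal is 0x923C676735E6.
Stored little-endian, the bytes at ascending addresses are E6 35 67 67 3C 92.
Read back as big-endian, the last byte is least significant, giving 0xE63567673C92.
0xE63567673C92 = 253117042474130.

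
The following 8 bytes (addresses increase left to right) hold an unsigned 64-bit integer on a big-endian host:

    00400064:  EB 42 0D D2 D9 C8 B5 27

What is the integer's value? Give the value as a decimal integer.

Big-endian: lowest address holds the most-significant byte.
The bytes are already most-significant first: 0xEB420DD2D9C8B527.
0xEB420DD2D9C8B527 = 16952127146624070951.

16952127146624070951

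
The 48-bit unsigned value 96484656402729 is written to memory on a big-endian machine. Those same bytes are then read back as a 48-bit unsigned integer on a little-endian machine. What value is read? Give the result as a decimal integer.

45980503621719

96484656402729 in 48-bit hexadecimal is 0x57C095ABD129.
Stored big-endian, the bytes at ascending addresses are 57 C0 95 AB D1 29.
Read back as little-endian, the first byte is least significant, giving 0x29D1AB95C057.
0x29D1AB95C057 = 45980503621719.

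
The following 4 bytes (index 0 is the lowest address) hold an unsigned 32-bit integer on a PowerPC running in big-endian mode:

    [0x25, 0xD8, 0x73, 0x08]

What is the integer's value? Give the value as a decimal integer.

Big-endian: lowest address holds the most-significant byte.
The bytes are already most-significant first: 0x25D87308.
0x25D87308 = 634942216.

634942216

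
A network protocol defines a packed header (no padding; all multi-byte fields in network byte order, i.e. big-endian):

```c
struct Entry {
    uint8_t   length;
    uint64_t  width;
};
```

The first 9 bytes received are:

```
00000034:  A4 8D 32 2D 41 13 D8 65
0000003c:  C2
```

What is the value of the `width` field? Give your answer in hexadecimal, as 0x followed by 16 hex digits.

0x8D322D4113D865C2

`width` follows `length` (1 byte), so it starts at byte offset 1 and occupies 8 bytes.
Bytes at offsets 1..8: 8D 32 2D 41 13 D8 65 C2.
Big-endian stores the most-significant byte at the lowest address.
The bytes are already most-significant first: 0x8D322D4113D865C2.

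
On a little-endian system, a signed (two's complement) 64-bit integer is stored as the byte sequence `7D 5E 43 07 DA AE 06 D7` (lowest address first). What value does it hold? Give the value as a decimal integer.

-2952480254246822275

In little-endian order the low byte comes first in memory.
Reassemble most-significant byte first: D7 06 AE DA 07 43 5E 7D → 0xD706AEDA07435E7D.
Top bit is set, so as a signed 64-bit value this is 0xD706AEDA07435E7D − 2^64 = -2952480254246822275.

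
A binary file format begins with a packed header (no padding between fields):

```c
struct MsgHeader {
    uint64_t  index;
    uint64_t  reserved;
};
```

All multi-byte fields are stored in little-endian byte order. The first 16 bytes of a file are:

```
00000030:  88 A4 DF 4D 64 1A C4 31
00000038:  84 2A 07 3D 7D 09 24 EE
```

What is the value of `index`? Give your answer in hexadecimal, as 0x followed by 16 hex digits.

`index` is the first field, at byte offset 0, occupying 8 bytes.
Bytes at offsets 0..7: 88 A4 DF 4D 64 1A C4 31.
Little-endian: lowest address holds the least-significant byte.
Reassemble most-significant byte first: 31 C4 1A 64 4D DF A4 88 → 0x31C41A644DDFA488.

0x31C41A644DDFA488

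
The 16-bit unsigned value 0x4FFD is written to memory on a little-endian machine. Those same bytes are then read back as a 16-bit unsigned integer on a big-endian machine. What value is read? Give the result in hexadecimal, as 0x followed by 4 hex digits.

Stored little-endian, the bytes at ascending addresses are FD 4F.
Read back as big-endian, the last byte is least significant, giving 0xFD4F.

0xFD4F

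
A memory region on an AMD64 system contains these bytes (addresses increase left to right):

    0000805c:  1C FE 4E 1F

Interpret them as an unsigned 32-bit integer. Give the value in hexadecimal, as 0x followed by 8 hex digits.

0x1F4EFE1C

Little-endian: lowest address holds the least-significant byte.
Reassemble most-significant byte first: 1F 4E FE 1C → 0x1F4EFE1C.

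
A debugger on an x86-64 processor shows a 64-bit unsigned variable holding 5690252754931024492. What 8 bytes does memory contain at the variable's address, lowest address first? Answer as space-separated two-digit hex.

6C 02 DA 7B BB D6 F7 4E

5690252754931024492 in hexadecimal, padded to 64 bits, is 0x4EF7D6BB7BDA026C.
Split into bytes (most-significant first): 4E F7 D6 BB 7B DA 02 6C.
Little-endian: lowest address holds the least-significant byte.
So at ascending addresses the bytes are 6C 02 DA 7B BB D6 F7 4E.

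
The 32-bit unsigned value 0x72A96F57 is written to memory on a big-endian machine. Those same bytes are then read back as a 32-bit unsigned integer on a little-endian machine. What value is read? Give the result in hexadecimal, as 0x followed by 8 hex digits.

0x576FA972

Stored big-endian, the bytes at ascending addresses are 72 A9 6F 57.
Read back as little-endian, the first byte is least significant, giving 0x576FA972.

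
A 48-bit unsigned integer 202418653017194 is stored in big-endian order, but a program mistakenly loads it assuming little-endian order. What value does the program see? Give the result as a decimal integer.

117325223369144

202418653017194 in 48-bit hexadecimal is 0xB81943E8B46A.
Stored big-endian, the bytes at ascending addresses are B8 19 43 E8 B4 6A.
Read back as little-endian, the first byte is least significant, giving 0x6AB4E84319B8.
0x6AB4E84319B8 = 117325223369144.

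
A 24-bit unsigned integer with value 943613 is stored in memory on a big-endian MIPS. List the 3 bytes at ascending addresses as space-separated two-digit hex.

0E 65 FD

943613 in hexadecimal, padded to 24 bits, is 0x0E65FD.
Split into bytes (most-significant first): 0E 65 FD.
Big-endian: lowest address holds the most-significant byte.
So the memory order matches the most-significant-first order: 0E 65 FD.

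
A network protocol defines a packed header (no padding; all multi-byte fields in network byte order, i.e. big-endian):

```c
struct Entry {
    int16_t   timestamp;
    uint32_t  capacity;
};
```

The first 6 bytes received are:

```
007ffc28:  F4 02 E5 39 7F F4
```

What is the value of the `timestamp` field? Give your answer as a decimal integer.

-3070

`timestamp` is the first field, at byte offset 0, occupying 2 bytes.
Bytes at offsets 0..1: F4 02.
Big-endian: lowest address holds the most-significant byte.
The bytes are already most-significant first: 0xF402.
Top bit is set, so as a signed 16-bit value this is 0xF402 − 2^16 = -3070.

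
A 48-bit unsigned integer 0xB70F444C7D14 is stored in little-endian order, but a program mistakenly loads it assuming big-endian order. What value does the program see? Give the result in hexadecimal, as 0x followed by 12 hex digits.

Stored little-endian, the bytes at ascending addresses are 14 7D 4C 44 0F B7.
Read back as big-endian, the last byte is least significant, giving 0x147D4C440FB7.

0x147D4C440FB7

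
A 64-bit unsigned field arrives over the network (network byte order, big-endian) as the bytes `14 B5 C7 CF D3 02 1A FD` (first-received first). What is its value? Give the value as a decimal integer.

1492318546955475709

Big-endian: lowest address holds the most-significant byte.
The bytes are already most-significant first: 0x14B5C7CFD3021AFD.
0x14B5C7CFD3021AFD = 1492318546955475709.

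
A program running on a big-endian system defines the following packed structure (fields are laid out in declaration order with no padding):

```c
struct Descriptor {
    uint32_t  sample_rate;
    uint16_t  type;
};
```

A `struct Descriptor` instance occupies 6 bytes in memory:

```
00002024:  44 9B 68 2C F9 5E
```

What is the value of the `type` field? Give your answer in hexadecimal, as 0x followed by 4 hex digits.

0xF95E

`type` follows `sample_rate` (4 bytes), so it starts at byte offset 4 and occupies 2 bytes.
Bytes at offsets 4..5: F9 5E.
Big-endian stores the most-significant byte at the lowest address.
The bytes are already most-significant first: 0xF95E.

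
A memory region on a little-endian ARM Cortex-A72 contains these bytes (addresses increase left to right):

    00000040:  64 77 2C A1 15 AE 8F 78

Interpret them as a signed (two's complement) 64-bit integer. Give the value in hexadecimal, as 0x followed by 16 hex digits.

0x788FAE15A12C7764

Little-endian: lowest address holds the least-significant byte.
Reassemble most-significant byte first: 78 8F AE 15 A1 2C 77 64 → 0x788FAE15A12C7764.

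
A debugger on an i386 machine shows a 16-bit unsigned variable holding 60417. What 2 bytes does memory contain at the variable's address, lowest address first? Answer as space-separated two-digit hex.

60417 in hexadecimal, padded to 16 bits, is 0xEC01.
Split into bytes (most-significant first): EC 01.
Little-endian stores the least-significant byte at the lowest address.
So at ascending addresses the bytes are 01 EC.

01 EC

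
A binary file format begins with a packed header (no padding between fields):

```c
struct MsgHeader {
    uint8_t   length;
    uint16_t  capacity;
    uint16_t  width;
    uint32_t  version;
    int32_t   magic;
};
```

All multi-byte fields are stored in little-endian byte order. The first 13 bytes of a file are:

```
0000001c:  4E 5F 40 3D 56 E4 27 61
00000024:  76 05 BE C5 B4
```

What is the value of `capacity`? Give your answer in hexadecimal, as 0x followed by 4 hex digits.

0x405F

`capacity` follows `length` (1 byte), so it starts at byte offset 1 and occupies 2 bytes.
Bytes at offsets 1..2: 5F 40.
Little-endian stores the least-significant byte at the lowest address.
Reassemble most-significant byte first: 40 5F → 0x405F.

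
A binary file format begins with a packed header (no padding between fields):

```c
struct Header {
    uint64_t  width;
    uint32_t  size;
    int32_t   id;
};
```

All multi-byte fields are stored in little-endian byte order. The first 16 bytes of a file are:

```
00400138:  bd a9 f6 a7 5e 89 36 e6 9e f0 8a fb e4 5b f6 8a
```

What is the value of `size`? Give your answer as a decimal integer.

4220186782

`size` follows `width` (8 bytes), so it starts at byte offset 8 and occupies 4 bytes.
Bytes at offsets 8..11: 9E F0 8A FB.
In little-endian order the low byte comes first in memory.
Reassemble most-significant byte first: FB 8A F0 9E → 0xFB8AF09E.
0xFB8AF09E = 4220186782.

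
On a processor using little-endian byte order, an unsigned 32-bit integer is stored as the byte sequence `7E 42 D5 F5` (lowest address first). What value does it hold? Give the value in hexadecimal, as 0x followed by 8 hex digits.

0xF5D5427E

Little-endian stores the least-significant byte at the lowest address.
Reassemble most-significant byte first: F5 D5 42 7E → 0xF5D5427E.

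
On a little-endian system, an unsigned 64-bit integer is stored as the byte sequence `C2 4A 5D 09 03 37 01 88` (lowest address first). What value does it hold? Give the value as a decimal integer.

In little-endian order the low byte comes first in memory.
Reassemble most-significant byte first: 88 01 37 03 09 5D 4A C2 → 0x88013703095D4AC2.
0x88013703095D4AC2 = 9800174750316448450.

9800174750316448450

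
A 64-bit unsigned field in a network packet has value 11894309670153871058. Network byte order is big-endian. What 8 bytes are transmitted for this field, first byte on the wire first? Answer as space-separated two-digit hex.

A5 11 13 A0 52 03 DE D2

11894309670153871058 in hexadecimal, padded to 64 bits, is 0xA51113A05203DED2.
Split into bytes (most-significant first): A5 11 13 A0 52 03 DE D2.
In big-endian order the high byte comes first in memory.
So the memory order matches the most-significant-first order: A5 11 13 A0 52 03 DE D2.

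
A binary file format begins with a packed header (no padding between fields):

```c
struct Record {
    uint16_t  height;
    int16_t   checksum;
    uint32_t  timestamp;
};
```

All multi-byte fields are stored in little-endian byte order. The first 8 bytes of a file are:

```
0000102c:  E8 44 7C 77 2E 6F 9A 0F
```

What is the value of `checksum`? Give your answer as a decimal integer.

`checksum` follows `height` (2 bytes), so it starts at byte offset 2 and occupies 2 bytes.
Bytes at offsets 2..3: 7C 77.
Little-endian: lowest address holds the least-significant byte.
Reassemble most-significant byte first: 77 7C → 0x777C.
0x777C = 30588.

30588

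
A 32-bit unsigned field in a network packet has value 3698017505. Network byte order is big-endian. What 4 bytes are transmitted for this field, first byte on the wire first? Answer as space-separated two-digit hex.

DC 6B 44 E1

3698017505 in hexadecimal, padded to 32 bits, is 0xDC6B44E1.
Split into bytes (most-significant first): DC 6B 44 E1.
In big-endian order the high byte comes first in memory.
So the memory order matches the most-significant-first order: DC 6B 44 E1.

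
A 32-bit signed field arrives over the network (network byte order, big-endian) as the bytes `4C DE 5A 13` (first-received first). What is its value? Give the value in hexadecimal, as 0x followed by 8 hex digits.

0x4CDE5A13

In big-endian order the high byte comes first in memory.
The bytes are already most-significant first: 0x4CDE5A13.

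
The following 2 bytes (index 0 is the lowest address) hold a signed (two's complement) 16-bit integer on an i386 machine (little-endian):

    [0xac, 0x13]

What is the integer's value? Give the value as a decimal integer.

In little-endian order the low byte comes first in memory.
Reassemble most-significant byte first: 13 AC → 0x13AC.
0x13AC = 5036.

5036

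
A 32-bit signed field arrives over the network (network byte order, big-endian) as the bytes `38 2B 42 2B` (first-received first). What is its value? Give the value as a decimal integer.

Big-endian stores the most-significant byte at the lowest address.
The bytes are already most-significant first: 0x382B422B.
0x382B422B = 942359083.

942359083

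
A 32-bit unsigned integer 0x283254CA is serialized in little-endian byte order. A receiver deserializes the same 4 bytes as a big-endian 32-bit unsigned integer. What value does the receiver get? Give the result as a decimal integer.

Stored little-endian, the bytes at ascending addresses are CA 54 32 28.
Read back as big-endian, the last byte is least significant, giving 0xCA543228.
0xCA543228 = 3394515496.

3394515496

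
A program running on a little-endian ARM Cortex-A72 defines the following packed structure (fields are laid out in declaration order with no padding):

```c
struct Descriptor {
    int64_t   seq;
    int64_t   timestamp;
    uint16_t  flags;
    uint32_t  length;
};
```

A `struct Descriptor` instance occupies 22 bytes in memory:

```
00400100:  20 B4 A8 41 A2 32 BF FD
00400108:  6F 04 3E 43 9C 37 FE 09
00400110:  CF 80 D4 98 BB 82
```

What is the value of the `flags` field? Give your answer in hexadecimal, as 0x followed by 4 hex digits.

`flags` follows `seq` (8 B), `timestamp` (8 B), so it starts at offset 8 + 8 = 16 and occupies 2 bytes.
Bytes at offsets 16..17: CF 80.
Little-endian: lowest address holds the least-significant byte.
Reassemble most-significant byte first: 80 CF → 0x80CF.

0x80CF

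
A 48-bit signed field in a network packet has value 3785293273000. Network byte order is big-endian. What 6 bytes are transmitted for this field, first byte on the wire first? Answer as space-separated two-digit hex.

03 71 55 0F 97 A8

3785293273000 in hexadecimal, padded to 48 bits, is 0x0371550F97A8.
Split into bytes (most-significant first): 03 71 55 0F 97 A8.
In big-endian order the high byte comes first in memory.
So the memory order matches the most-significant-first order: 03 71 55 0F 97 A8.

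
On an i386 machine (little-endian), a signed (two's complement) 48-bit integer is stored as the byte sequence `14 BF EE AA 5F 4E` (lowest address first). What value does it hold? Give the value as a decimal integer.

86172796632852

In little-endian order the low byte comes first in memory.
Reassemble most-significant byte first: 4E 5F AA EE BF 14 → 0x4E5FAAEEBF14.
0x4E5FAAEEBF14 = 86172796632852.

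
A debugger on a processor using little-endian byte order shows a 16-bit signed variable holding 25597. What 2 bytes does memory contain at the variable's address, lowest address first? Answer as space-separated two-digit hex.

25597 in hexadecimal, padded to 16 bits, is 0x63FD.
Split into bytes (most-significant first): 63 FD.
Little-endian stores the least-significant byte at the lowest address.
So at ascending addresses the bytes are FD 63.

FD 63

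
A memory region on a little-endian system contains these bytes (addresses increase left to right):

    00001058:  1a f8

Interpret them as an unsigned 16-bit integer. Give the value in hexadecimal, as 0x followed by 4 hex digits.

Little-endian stores the least-significant byte at the lowest address.
Reassemble most-significant byte first: F8 1A → 0xF81A.

0xF81A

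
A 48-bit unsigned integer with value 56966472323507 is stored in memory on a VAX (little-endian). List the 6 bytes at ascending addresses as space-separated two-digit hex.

B3 D1 58 8A CF 33

56966472323507 in hexadecimal, padded to 48 bits, is 0x33CF8A58D1B3.
Split into bytes (most-significant first): 33 CF 8A 58 D1 B3.
Little-endian: lowest address holds the least-significant byte.
So at ascending addresses the bytes are B3 D1 58 8A CF 33.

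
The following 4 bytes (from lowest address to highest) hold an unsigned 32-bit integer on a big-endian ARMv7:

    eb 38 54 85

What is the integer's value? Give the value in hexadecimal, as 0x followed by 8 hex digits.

0xEB385485

Big-endian: lowest address holds the most-significant byte.
The bytes are already most-significant first: 0xEB385485.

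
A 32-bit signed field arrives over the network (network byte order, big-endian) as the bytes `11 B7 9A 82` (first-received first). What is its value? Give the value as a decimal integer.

297245314

In big-endian order the high byte comes first in memory.
The bytes are already most-significant first: 0x11B79A82.
0x11B79A82 = 297245314.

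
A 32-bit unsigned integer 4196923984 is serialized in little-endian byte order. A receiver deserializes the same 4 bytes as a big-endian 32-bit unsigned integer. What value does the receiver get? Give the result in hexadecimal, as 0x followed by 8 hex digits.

0x50FA27FA

4196923984 in 32-bit hexadecimal is 0xFA27FA50.
Stored little-endian, the bytes at ascending addresses are 50 FA 27 FA.
Read back as big-endian, the last byte is least significant, giving 0x50FA27FA.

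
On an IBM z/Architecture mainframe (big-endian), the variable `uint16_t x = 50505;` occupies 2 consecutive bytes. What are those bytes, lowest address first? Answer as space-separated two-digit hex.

50505 in hexadecimal, padded to 16 bits, is 0xC549.
Split into bytes (most-significant first): C5 49.
Big-endian stores the most-significant byte at the lowest address.
So the memory order matches the most-significant-first order: C5 49.

C5 49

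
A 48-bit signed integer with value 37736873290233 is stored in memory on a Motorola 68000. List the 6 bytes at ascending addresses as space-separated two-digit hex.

37736873290233 in hexadecimal, padded to 48 bits, is 0x22524CED69F9.
Split into bytes (most-significant first): 22 52 4C ED 69 F9.
Big-endian: lowest address holds the most-significant byte.
So the memory order matches the most-significant-first order: 22 52 4C ED 69 F9.

22 52 4C ED 69 F9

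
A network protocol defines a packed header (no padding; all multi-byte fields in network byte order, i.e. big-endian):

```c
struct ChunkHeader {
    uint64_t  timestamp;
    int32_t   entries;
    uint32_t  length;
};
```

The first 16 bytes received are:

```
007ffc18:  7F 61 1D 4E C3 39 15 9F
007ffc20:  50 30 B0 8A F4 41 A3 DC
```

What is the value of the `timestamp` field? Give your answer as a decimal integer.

9178649739677734303

`timestamp` is the first field, at byte offset 0, occupying 8 bytes.
Bytes at offsets 0..7: 7F 61 1D 4E C3 39 15 9F.
Big-endian: lowest address holds the most-significant byte.
The bytes are already most-significant first: 0x7F611D4EC339159F.
0x7F611D4EC339159F = 9178649739677734303.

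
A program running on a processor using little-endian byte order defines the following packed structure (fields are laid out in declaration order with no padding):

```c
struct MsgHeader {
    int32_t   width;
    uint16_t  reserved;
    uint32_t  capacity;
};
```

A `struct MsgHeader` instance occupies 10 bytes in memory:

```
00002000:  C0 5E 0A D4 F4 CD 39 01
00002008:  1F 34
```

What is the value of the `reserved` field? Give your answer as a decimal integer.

`reserved` follows `width` (4 bytes), so it starts at byte offset 4 and occupies 2 bytes.
Bytes at offsets 4..5: F4 CD.
Little-endian: lowest address holds the least-significant byte.
Reassemble most-significant byte first: CD F4 → 0xCDF4.
0xCDF4 = 52724.

52724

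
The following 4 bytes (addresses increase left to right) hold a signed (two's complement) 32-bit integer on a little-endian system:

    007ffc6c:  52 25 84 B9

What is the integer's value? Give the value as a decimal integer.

In little-endian order the low byte comes first in memory.
Reassemble most-significant byte first: B9 84 25 52 → 0xB9842552.
Top bit is set, so as a signed 32-bit value this is 0xB9842552 − 2^32 = -1182522030.

-1182522030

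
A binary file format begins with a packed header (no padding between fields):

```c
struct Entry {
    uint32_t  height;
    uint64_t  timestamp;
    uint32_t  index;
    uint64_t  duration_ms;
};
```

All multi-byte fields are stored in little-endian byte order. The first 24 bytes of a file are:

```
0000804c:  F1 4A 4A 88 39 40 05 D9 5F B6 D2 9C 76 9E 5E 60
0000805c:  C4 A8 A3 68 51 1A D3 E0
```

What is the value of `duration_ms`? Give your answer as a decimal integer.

`duration_ms` follows `height` (4 B), `timestamp` (8 B), `index` (4 B), so it starts at offset 4 + 8 + 4 = 16 and occupies 8 bytes.
Bytes at offsets 16..23: C4 A8 A3 68 51 1A D3 E0.
In little-endian order the low byte comes first in memory.
Reassemble most-significant byte first: E0 D3 1A 51 68 A3 A8 C4 → 0xE0D31A5168A3A8C4.
0xE0D31A5168A3A8C4 = 16200321221532035268.

16200321221532035268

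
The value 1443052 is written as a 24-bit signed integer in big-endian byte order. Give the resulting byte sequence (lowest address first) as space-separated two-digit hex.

1443052 in hexadecimal, padded to 24 bits, is 0x1604EC.
Split into bytes (most-significant first): 16 04 EC.
Big-endian stores the most-significant byte at the lowest address.
So the memory order matches the most-significant-first order: 16 04 EC.

16 04 EC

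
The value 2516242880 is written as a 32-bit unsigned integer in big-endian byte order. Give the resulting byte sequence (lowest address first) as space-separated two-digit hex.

2516242880 in hexadecimal, padded to 32 bits, is 0x95FAD1C0.
Split into bytes (most-significant first): 95 FA D1 C0.
Big-endian: lowest address holds the most-significant byte.
So the memory order matches the most-significant-first order: 95 FA D1 C0.

95 FA D1 C0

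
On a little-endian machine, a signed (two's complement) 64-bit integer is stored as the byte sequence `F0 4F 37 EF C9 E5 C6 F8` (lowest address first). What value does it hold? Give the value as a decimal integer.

Little-endian stores the least-significant byte at the lowest address.
Reassemble most-significant byte first: F8 C6 E5 C9 EF 37 4F F0 → 0xF8C6E5C9EF374FF0.
Top bit is set, so as a signed 64-bit value this is 0xF8C6E5C9EF374FF0 − 2^64 = -520476051450146832.

-520476051450146832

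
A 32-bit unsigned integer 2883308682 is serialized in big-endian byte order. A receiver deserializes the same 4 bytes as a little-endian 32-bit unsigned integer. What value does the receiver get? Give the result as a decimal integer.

2883308682 in 32-bit hexadecimal is 0xABDBCC8A.
Stored big-endian, the bytes at ascending addresses are AB DB CC 8A.
Read back as little-endian, the first byte is least significant, giving 0x8ACCDBAB.
0x8ACCDBAB = 2328681387.

2328681387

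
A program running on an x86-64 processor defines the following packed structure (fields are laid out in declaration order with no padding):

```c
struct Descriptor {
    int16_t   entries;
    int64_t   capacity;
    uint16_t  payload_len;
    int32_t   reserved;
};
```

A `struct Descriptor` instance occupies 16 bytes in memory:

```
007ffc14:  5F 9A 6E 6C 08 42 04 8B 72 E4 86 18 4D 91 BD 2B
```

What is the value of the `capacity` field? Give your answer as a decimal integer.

`capacity` follows `entries` (2 bytes), so it starts at byte offset 2 and occupies 8 bytes.
Bytes at offsets 2..9: 6E 6C 08 42 04 8B 72 E4.
Little-endian stores the least-significant byte at the lowest address.
Reassemble most-significant byte first: E4 72 8B 04 42 08 6C 6E → 0xE4728B0442086C6E.
Top bit is set, so as a signed 64-bit value this is 0xE4728B0442086C6E − 2^64 = -1985371635312989074.

-1985371635312989074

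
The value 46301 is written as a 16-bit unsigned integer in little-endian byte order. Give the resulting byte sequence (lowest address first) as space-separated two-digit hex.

46301 in hexadecimal, padded to 16 bits, is 0xB4DD.
Split into bytes (most-significant first): B4 DD.
In little-endian order the low byte comes first in memory.
So at ascending addresses the bytes are DD B4.

DD B4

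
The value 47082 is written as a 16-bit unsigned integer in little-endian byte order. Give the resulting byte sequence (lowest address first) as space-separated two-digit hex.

EA B7

47082 in hexadecimal, padded to 16 bits, is 0xB7EA.
Split into bytes (most-significant first): B7 EA.
Little-endian stores the least-significant byte at the lowest address.
So at ascending addresses the bytes are EA B7.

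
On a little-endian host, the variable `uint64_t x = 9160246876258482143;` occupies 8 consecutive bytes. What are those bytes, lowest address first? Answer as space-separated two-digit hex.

9160246876258482143 in hexadecimal, padded to 64 bits, is 0x7F1FBC003A44B7DF.
Split into bytes (most-significant first): 7F 1F BC 00 3A 44 B7 DF.
In little-endian order the low byte comes first in memory.
So at ascending addresses the bytes are DF B7 44 3A 00 BC 1F 7F.

DF B7 44 3A 00 BC 1F 7F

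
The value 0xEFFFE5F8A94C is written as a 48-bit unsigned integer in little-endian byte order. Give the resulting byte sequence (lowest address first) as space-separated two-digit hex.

Split into bytes (most-significant first): EF FF E5 F8 A9 4C.
Little-endian stores the least-significant byte at the lowest address.
So at ascending addresses the bytes are 4C A9 F8 E5 FF EF.

4C A9 F8 E5 FF EF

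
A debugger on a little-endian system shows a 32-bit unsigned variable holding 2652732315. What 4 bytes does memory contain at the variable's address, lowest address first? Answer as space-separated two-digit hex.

9B 7B 1D 9E

2652732315 in hexadecimal, padded to 32 bits, is 0x9E1D7B9B.
Split into bytes (most-significant first): 9E 1D 7B 9B.
In little-endian order the low byte comes first in memory.
So at ascending addresses the bytes are 9B 7B 1D 9E.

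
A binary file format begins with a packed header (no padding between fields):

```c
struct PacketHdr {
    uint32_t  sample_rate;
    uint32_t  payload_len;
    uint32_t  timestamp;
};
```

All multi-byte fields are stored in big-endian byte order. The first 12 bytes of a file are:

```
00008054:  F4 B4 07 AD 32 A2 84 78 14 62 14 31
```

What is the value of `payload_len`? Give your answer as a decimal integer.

849511544

`payload_len` follows `sample_rate` (4 bytes), so it starts at byte offset 4 and occupies 4 bytes.
Bytes at offsets 4..7: 32 A2 84 78.
In big-endian order the high byte comes first in memory.
The bytes are already most-significant first: 0x32A28478.
0x32A28478 = 849511544.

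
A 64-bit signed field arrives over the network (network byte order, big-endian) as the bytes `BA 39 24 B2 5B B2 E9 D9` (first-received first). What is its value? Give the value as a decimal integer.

Big-endian stores the most-significant byte at the lowest address.
The bytes are already most-significant first: 0xBA3924B25BB2E9D9.
Top bit is set, so as a signed 64-bit value this is 0xBA3924B25BB2E9D9 − 2^64 = -5027947160521217575.

-5027947160521217575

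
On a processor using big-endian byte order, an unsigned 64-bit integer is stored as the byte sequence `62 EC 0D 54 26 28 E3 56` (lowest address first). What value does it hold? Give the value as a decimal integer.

7128086965289280342

Big-endian stores the most-significant byte at the lowest address.
The bytes are already most-significant first: 0x62EC0D542628E356.
0x62EC0D542628E356 = 7128086965289280342.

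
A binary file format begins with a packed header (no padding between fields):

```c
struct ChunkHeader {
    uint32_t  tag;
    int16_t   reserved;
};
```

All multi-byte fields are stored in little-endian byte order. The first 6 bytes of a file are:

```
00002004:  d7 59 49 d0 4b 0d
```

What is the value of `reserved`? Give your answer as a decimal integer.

`reserved` follows `tag` (4 bytes), so it starts at byte offset 4 and occupies 2 bytes.
Bytes at offsets 4..5: 4B 0D.
Little-endian: lowest address holds the least-significant byte.
Reassemble most-significant byte first: 0D 4B → 0x0D4B.
0x0D4B = 3403.

3403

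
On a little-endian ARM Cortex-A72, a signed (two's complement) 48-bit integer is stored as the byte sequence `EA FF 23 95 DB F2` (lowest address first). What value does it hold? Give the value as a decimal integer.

-14450062786582

In little-endian order the low byte comes first in memory.
Reassemble most-significant byte first: F2 DB 95 23 FF EA → 0xF2DB9523FFEA.
Top bit is set, so as a signed 48-bit value this is 0xF2DB9523FFEA − 2^48 = -14450062786582.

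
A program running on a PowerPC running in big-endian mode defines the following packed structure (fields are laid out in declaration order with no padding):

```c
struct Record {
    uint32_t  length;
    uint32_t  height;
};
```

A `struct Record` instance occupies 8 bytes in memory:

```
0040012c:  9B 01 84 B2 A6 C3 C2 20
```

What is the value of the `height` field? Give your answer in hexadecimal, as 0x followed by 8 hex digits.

0xA6C3C220

`height` follows `length` (4 bytes), so it starts at byte offset 4 and occupies 4 bytes.
Bytes at offsets 4..7: A6 C3 C2 20.
Big-endian: lowest address holds the most-significant byte.
The bytes are already most-significant first: 0xA6C3C220.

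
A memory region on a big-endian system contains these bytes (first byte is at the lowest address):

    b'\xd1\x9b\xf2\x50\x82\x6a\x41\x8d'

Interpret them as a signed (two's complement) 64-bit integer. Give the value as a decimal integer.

-3342811870793154163

In big-endian order the high byte comes first in memory.
The bytes are already most-significant first: 0xD19BF250826A418D.
Top bit is set, so as a signed 64-bit value this is 0xD19BF250826A418D − 2^64 = -3342811870793154163.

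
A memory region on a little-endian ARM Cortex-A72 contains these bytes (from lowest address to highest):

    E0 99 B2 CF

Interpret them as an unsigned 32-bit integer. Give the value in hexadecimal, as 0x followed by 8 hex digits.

0xCFB299E0

Little-endian stores the least-significant byte at the lowest address.
Reassemble most-significant byte first: CF B2 99 E0 → 0xCFB299E0.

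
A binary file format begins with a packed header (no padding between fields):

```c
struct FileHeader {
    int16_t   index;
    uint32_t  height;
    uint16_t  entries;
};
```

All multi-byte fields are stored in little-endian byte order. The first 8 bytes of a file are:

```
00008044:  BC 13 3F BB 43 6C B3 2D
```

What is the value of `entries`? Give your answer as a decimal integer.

11699

`entries` follows `index` (2 B), `height` (4 B), so it starts at offset 2 + 4 = 6 and occupies 2 bytes.
Bytes at offsets 6..7: B3 2D.
Little-endian: lowest address holds the least-significant byte.
Reassemble most-significant byte first: 2D B3 → 0x2DB3.
0x2DB3 = 11699.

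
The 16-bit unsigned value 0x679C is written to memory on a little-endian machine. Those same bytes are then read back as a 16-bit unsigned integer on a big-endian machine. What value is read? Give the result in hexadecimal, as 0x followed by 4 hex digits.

0x9C67

Stored little-endian, the bytes at ascending addresses are 9C 67.
Read back as big-endian, the last byte is least significant, giving 0x9C67.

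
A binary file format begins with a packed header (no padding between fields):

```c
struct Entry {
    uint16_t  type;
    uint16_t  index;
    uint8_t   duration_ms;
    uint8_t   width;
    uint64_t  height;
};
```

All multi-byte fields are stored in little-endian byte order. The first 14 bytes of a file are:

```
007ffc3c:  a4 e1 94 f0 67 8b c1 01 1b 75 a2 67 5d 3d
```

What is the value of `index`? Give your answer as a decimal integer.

61588

`index` follows `type` (2 bytes), so it starts at byte offset 2 and occupies 2 bytes.
Bytes at offsets 2..3: 94 F0.
Little-endian stores the least-significant byte at the lowest address.
Reassemble most-significant byte first: F0 94 → 0xF094.
0xF094 = 61588.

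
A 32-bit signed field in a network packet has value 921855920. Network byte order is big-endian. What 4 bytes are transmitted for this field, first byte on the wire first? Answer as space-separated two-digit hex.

36 F2 67 B0

921855920 in hexadecimal, padded to 32 bits, is 0x36F267B0.
Split into bytes (most-significant first): 36 F2 67 B0.
Big-endian: lowest address holds the most-significant byte.
So the memory order matches the most-significant-first order: 36 F2 67 B0.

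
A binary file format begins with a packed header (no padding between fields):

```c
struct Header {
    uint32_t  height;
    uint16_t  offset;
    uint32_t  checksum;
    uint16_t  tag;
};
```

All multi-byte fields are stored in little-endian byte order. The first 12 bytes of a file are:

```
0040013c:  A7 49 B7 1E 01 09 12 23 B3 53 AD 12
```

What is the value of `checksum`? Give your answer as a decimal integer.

`checksum` follows `height` (4 B), `offset` (2 B), so it starts at offset 4 + 2 = 6 and occupies 4 bytes.
Bytes at offsets 6..9: 12 23 B3 53.
Little-endian: lowest address holds the least-significant byte.
Reassemble most-significant byte first: 53 B3 23 12 → 0x53B32312.
0x53B32312 = 1404248850.

1404248850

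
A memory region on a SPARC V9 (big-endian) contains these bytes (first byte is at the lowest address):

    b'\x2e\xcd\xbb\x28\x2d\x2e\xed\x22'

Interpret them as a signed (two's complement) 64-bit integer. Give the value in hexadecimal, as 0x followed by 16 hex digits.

In big-endian order the high byte comes first in memory.
The bytes are already most-significant first: 0x2ECDBB282D2EED22.

0x2ECDBB282D2EED22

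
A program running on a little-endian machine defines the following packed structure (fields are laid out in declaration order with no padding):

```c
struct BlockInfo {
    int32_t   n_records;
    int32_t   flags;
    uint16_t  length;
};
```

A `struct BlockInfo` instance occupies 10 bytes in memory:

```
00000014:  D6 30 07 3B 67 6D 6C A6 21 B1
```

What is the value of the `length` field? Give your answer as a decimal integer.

45345

`length` follows `n_records` (4 B), `flags` (4 B), so it starts at offset 4 + 4 = 8 and occupies 2 bytes.
Bytes at offsets 8..9: 21 B1.
In little-endian order the low byte comes first in memory.
Reassemble most-significant byte first: B1 21 → 0xB121.
0xB121 = 45345.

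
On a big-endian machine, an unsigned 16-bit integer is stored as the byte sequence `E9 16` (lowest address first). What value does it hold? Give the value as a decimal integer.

In big-endian order the high byte comes first in memory.
The bytes are already most-significant first: 0xE916.
0xE916 = 59670.

59670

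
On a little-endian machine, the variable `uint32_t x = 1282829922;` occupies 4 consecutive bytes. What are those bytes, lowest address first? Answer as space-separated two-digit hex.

62 6E 76 4C

1282829922 in hexadecimal, padded to 32 bits, is 0x4C766E62.
Split into bytes (most-significant first): 4C 76 6E 62.
In little-endian order the low byte comes first in memory.
So at ascending addresses the bytes are 62 6E 76 4C.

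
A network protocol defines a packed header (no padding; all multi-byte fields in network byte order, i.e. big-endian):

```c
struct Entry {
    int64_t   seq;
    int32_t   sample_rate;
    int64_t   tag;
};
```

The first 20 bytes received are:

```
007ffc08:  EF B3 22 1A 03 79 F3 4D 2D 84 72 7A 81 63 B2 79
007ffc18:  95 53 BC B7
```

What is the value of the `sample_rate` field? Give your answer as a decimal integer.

763654778

`sample_rate` follows `seq` (8 bytes), so it starts at byte offset 8 and occupies 4 bytes.
Bytes at offsets 8..11: 2D 84 72 7A.
Big-endian stores the most-significant byte at the lowest address.
The bytes are already most-significant first: 0x2D84727A.
0x2D84727A = 763654778.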